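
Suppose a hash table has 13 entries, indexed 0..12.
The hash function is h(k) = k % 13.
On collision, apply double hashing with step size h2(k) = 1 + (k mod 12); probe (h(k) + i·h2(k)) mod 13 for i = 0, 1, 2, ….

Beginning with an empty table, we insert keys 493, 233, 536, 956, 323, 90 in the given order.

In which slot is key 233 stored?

5

493: h=12 → slot 12
233: h=12, h2=6, probe 12,5 → slot 5
536: h=3 → slot 3
956: h=7 → slot 7
323: h=11 → slot 11
90: h=12, h2=7, probe 12,6 → slot 6
Table: [∅, ∅, ∅, 536, ∅, 233, 90, 956, ∅, ∅, ∅, 323, 493]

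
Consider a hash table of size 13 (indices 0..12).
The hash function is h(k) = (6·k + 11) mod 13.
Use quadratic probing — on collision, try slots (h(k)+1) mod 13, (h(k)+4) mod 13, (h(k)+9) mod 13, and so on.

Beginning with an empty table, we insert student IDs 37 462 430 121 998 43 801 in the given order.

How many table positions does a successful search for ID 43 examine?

2

Insert 37: h=12, slot 12 empty → index 12.
Insert 462: h=1, slot 1 empty → index 1.
Insert 430: h=4, slot 4 empty → index 4.
Insert 121: h=9, slot 9 empty → index 9.
Insert 998: h=6, slot 6 empty → index 6.
Insert 43: h=9, slot 9 occupied → index 10.
Insert 801: h=7, slot 7 empty → index 7.
Table: [., 462, ., ., 430, ., 998, 801, ., 121, 43, ., 37]
Lookup 43: h=9, probe 9,10 → found at 10.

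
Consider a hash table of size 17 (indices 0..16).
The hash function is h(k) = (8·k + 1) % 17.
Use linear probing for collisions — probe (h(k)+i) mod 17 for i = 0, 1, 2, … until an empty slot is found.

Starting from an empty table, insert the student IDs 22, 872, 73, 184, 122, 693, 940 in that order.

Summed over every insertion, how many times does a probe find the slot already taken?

10

22: h=7 → slot 7
872: h=7, probe 7,8 → slot 8
73: h=7, probe 7,8,9 → slot 9
184: h=11 → slot 11
122: h=8, probe 8,9,10 → slot 10
693: h=3 → slot 3
940: h=7, probe 7,8,9,10,11,12 → slot 12
Table: [-, -, -, 693, -, -, -, 22, 872, 73, 122, 184, 940, -, -, -, -]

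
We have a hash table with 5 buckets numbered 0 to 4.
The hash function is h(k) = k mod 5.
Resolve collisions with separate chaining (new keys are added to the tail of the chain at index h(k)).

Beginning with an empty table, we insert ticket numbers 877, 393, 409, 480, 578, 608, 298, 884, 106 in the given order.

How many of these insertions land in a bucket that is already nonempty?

4

Insert 877: h=2, bucket 2 empty → new chain.
Insert 393: h=3, bucket 3 empty → new chain.
Insert 409: h=4, bucket 4 empty → new chain.
Insert 480: h=0, bucket 0 empty → new chain.
Insert 578: h=3, bucket 3 nonempty → append to chain.
Insert 608: h=3, bucket 3 nonempty → append to chain.
Insert 298: h=3, bucket 3 nonempty → append to chain.
Insert 884: h=4, bucket 4 nonempty → append to chain.
Insert 106: h=1, bucket 1 empty → new chain.
Final buckets:
0: 480
1: 106
2: 877
3: 393 -> 578 -> 608 -> 298
4: 409 -> 884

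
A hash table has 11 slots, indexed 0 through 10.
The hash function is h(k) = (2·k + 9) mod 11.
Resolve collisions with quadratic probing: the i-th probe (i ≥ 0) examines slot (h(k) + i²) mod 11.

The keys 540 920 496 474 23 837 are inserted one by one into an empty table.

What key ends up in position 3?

540 hashes to 0; slot 0 is free => place at 0.
920 hashes to 1; slot 1 is free => place at 1.
496 hashes to 0; 0,1 taken => place at 4.
474 hashes to 0; 0,1,4 taken => place at 9.
23 hashes to 0; 0,1,4,9 taken => place at 5.
837 hashes to 0; 0,1,4,9,5 taken => place at 3.
Table: [540, 920, _, 837, 496, 23, _, _, _, 474, _]

837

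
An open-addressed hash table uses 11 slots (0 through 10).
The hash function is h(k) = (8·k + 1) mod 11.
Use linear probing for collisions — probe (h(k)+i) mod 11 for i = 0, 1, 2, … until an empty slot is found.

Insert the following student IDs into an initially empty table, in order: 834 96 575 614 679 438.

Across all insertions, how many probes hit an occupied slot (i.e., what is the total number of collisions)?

Insert 834: h=7, slot 7 empty -> index 7.
Insert 96: h=10, slot 10 empty -> index 10.
Insert 575: h=3, slot 3 empty -> index 3.
Insert 614: h=7, slot 7 occupied -> index 8.
Insert 679: h=10, slot 10 occupied -> index 0.
Insert 438: h=7, slots 7,8 occupied -> index 9.
Table: [679, _, _, 575, _, _, _, 834, 614, 438, 96]

4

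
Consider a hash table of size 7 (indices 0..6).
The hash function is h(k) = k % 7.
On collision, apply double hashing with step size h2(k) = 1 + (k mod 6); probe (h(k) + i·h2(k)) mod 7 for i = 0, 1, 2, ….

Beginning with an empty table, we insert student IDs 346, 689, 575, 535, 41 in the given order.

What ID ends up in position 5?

Insert 346: h=3, slot 3 empty -> index 3.
Insert 689: h=3, h2=6, slot 3 occupied -> index 2.
Insert 575: h=1, slot 1 empty -> index 1.
Insert 535: h=3, h2=2, slot 3 occupied -> index 5.
Insert 41: h=6, slot 6 empty -> index 6.
Table: [., 575, 689, 346, ., 535, 41]

535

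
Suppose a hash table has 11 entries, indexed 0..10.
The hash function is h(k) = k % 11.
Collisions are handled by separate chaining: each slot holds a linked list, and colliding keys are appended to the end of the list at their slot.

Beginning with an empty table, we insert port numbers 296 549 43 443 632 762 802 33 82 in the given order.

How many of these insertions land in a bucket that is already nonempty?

296 -> bucket 10
549 -> bucket 10 (collision)
43 -> bucket 10 (collision)
443 -> bucket 3
632 -> bucket 5
762 -> bucket 3 (collision)
802 -> bucket 10 (collision)
33 -> bucket 0
82 -> bucket 5 (collision)
Final buckets:
0: 33
1: —
2: —
3: 443 -> 762
4: —
5: 632 -> 82
6: —
7: —
8: —
9: —
10: 296 -> 549 -> 43 -> 802

5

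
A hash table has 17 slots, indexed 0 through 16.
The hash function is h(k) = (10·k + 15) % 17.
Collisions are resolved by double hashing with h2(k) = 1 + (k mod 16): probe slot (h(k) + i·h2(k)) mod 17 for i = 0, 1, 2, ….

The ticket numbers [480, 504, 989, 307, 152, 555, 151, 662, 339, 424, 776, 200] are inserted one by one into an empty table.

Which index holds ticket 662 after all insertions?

Insert 480: h=4, slot 4 empty -> index 4.
Insert 504: h=6, slot 6 empty -> index 6.
Insert 989: h=11, slot 11 empty -> index 11.
Insert 307: h=8, slot 8 empty -> index 8.
Insert 152: h=5, slot 5 empty -> index 5.
Insert 555: h=6, h2=12, slot 6 occupied -> index 1.
Insert 151: h=12, slot 12 empty -> index 12.
Insert 662: h=5, h2=7, slots 5,12 occupied -> index 2.
Insert 339: h=5, h2=4, slot 5 occupied -> index 9.
Insert 424: h=5, h2=9, slot 5 occupied -> index 14.
Insert 776: h=6, h2=9, slot 6 occupied -> index 15.
Insert 200: h=9, h2=9, slots 9,1 occupied -> index 10.
Table: [∅, 555, 662, ∅, 480, 152, 504, ∅, 307, 339, 200, 989, 151, ∅, 424, 776, ∅]

2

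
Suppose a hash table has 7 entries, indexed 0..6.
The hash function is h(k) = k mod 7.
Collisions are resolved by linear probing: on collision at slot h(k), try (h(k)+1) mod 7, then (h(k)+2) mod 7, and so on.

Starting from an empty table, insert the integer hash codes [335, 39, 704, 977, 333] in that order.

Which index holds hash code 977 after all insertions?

335: h=6 => slot 6
39: h=4 => slot 4
704: h=4, probe 4,5 => slot 5
977: h=4, probe 4,5,6,0 => slot 0
333: h=4, probe 4,5,6,0,1 => slot 1
Table: [977, 333, -, -, 39, 704, 335]

0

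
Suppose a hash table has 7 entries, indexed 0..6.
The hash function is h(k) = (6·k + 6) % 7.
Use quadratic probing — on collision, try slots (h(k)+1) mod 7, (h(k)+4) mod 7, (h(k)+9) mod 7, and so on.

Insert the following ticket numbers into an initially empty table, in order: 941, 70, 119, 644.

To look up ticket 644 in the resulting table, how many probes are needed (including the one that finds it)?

4

Insert 941: h=3, slot 3 empty → index 3.
Insert 70: h=6, slot 6 empty → index 6.
Insert 119: h=6, slot 6 occupied → index 0.
Insert 644: h=6, slots 6,0,3 occupied → index 1.
Table: [119, 644, ∅, 941, ∅, ∅, 70]
Lookup 644: h=6, probe 6,0,3,1 → found at 1.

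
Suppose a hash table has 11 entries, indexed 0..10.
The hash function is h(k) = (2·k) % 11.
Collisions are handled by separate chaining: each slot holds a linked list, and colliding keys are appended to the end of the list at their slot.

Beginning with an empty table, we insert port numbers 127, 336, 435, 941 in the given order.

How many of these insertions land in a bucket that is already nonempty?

127 -> bucket 1
336 -> bucket 1 (collision)
435 -> bucket 1 (collision)
941 -> bucket 1 (collision)
Final buckets:
0: _
1: 127 -> 336 -> 435 -> 941
2: _
3: _
4: _
5: _
6: _
7: _
8: _
9: _
10: _

3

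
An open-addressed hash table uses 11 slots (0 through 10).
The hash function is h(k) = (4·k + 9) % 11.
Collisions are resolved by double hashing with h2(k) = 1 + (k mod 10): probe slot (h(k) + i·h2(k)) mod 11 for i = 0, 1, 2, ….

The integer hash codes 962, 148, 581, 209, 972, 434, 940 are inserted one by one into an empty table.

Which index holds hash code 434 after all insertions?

962: h=7 → slot 7
148: h=7, h2=9, probe 7,5 → slot 5
581: h=1 → slot 1
209: h=9 → slot 9
972: h=3 → slot 3
434: h=7, h2=5, probe 7,1,6 → slot 6
940: h=7, h2=1, probe 7,8 → slot 8
Table: [., 581, ., 972, ., 148, 434, 962, 940, 209, .]

6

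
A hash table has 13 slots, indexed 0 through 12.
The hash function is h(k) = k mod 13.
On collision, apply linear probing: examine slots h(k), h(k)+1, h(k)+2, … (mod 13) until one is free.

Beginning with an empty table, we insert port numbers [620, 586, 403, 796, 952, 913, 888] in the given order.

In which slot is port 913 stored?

Insert 620: h=9, slot 9 empty => index 9.
Insert 586: h=1, slot 1 empty => index 1.
Insert 403: h=0, slot 0 empty => index 0.
Insert 796: h=3, slot 3 empty => index 3.
Insert 952: h=3, slot 3 occupied => index 4.
Insert 913: h=3, slots 3,4 occupied => index 5.
Insert 888: h=4, slots 4,5 occupied => index 6.
Table: [403, 586, _, 796, 952, 913, 888, _, _, 620, _, _, _]

5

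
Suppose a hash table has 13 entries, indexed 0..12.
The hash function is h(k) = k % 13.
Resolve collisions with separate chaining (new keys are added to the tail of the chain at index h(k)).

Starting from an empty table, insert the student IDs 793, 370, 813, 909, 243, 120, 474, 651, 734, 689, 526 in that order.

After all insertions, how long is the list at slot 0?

793 → bucket 0
370 → bucket 6
813 → bucket 7
909 → bucket 12
243 → bucket 9
120 → bucket 3
474 → bucket 6 (collision)
651 → bucket 1
734 → bucket 6 (collision)
689 → bucket 0 (collision)
526 → bucket 6 (collision)
Final buckets:
0: 793 -> 689
1: 651
2: -
3: 120
4: -
5: -
6: 370 -> 474 -> 734 -> 526
7: 813
8: -
9: 243
10: -
11: -
12: 909

2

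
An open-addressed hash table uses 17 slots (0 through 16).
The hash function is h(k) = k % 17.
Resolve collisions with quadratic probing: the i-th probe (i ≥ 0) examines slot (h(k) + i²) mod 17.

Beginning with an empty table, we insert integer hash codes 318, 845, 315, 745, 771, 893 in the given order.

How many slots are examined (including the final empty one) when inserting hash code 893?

Insert 318: h=12, slot 12 empty -> index 12.
Insert 845: h=12, slot 12 occupied -> index 13.
Insert 315: h=9, slot 9 empty -> index 9.
Insert 745: h=14, slot 14 empty -> index 14.
Insert 771: h=6, slot 6 empty -> index 6.
Insert 893: h=9, slot 9 occupied -> index 10.
Table: [., ., ., ., ., ., 771, ., ., 315, 893, ., 318, 845, 745, ., .]

2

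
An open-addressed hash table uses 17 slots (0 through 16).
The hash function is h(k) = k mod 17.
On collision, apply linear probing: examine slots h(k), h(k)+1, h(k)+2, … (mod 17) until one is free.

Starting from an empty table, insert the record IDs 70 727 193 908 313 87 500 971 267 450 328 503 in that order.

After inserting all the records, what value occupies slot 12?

267

70 hashes to 2; slot 2 is free → place at 2.
727 hashes to 13; slot 13 is free → place at 13.
193 hashes to 6; slot 6 is free → place at 6.
908 hashes to 7; slot 7 is free → place at 7.
313 hashes to 7; 7 taken → place at 8.
87 hashes to 2; 2 taken → place at 3.
500 hashes to 7; 7,8 taken → place at 9.
971 hashes to 2; 2,3 taken → place at 4.
267 hashes to 12; slot 12 is free → place at 12.
450 hashes to 8; 8,9 taken → place at 10.
328 hashes to 5; slot 5 is free → place at 5.
503 hashes to 10; 10 taken → place at 11.
Table: [-, -, 70, 87, 971, 328, 193, 908, 313, 500, 450, 503, 267, 727, -, -, -]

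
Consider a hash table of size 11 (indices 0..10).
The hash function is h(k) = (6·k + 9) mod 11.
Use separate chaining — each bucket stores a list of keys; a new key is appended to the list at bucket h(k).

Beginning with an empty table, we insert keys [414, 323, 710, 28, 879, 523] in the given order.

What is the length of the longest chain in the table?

Insert 414: h=7, bucket 7 empty → new chain.
Insert 323: h=0, bucket 0 empty → new chain.
Insert 710: h=1, bucket 1 empty → new chain.
Insert 28: h=1, bucket 1 nonempty → append to chain.
Insert 879: h=3, bucket 3 empty → new chain.
Insert 523: h=1, bucket 1 nonempty → append to chain.
Final buckets:
0: 323
1: 710 -> 28 -> 523
2: —
3: 879
4: —
5: —
6: —
7: 414
8: —
9: —
10: —

3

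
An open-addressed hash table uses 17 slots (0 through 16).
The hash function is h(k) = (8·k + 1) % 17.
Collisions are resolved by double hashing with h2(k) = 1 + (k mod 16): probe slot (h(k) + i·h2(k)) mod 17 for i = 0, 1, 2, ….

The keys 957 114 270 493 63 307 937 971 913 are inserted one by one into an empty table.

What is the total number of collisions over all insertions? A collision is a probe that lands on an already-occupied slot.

7

957: h=7 => slot 7
114: h=12 => slot 12
270: h=2 => slot 2
493: h=1 => slot 1
63: h=12, h2=16, probe 12,11 => slot 11
307: h=9 => slot 9
937: h=0 => slot 0
971: h=0, h2=12, probe 0,12,7,2,14 => slot 14
913: h=12, h2=2, probe 12,14,16 => slot 16
Table: [937, 493, 270, —, —, —, —, 957, —, 307, —, 63, 114, —, 971, —, 913]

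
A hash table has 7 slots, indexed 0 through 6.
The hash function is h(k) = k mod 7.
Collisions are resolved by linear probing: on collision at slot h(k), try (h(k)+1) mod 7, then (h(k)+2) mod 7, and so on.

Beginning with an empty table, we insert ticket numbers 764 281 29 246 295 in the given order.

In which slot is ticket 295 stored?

764 hashes to 1; slot 1 is free => place at 1.
281 hashes to 1; 1 taken => place at 2.
29 hashes to 1; 1,2 taken => place at 3.
246 hashes to 1; 1,2,3 taken => place at 4.
295 hashes to 1; 1,2,3,4 taken => place at 5.
Table: [∅, 764, 281, 29, 246, 295, ∅]

5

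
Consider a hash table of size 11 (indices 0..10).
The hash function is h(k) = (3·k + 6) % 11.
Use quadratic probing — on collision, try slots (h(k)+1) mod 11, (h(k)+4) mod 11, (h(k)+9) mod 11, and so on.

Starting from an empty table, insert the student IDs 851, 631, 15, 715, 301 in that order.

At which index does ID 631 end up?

Insert 851: h=7, slot 7 empty → index 7.
Insert 631: h=7, slot 7 occupied → index 8.
Insert 15: h=7, slots 7,8 occupied → index 0.
Insert 715: h=6, slot 6 empty → index 6.
Insert 301: h=7, slots 7,8,0 occupied → index 5.
Table: [15, —, —, —, —, 301, 715, 851, 631, —, —]

8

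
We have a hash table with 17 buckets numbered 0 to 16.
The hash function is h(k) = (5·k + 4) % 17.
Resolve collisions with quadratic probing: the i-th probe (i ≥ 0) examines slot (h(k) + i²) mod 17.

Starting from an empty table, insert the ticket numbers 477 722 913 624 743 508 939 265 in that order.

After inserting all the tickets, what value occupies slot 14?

624

477: h=9 => slot 9
722: h=10 => slot 10
913: h=13 => slot 13
624: h=13, probe 13,14 => slot 14
743: h=13, probe 13,14,0 => slot 0
508: h=11 => slot 11
939: h=7 => slot 7
265: h=3 => slot 3
Table: [743, ., ., 265, ., ., ., 939, ., 477, 722, 508, ., 913, 624, ., .]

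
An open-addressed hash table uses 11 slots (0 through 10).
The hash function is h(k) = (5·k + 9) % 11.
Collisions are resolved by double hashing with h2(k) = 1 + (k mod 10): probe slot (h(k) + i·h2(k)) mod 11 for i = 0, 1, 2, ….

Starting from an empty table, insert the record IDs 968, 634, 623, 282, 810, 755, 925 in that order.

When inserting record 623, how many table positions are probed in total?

968: h=9 → slot 9
634: h=0 → slot 0
623: h=0, h2=4, probe 0,4 → slot 4
282: h=0, h2=3, probe 0,3 → slot 3
810: h=0, h2=1, probe 0,1 → slot 1
755: h=0, h2=6, probe 0,6 → slot 6
925: h=3, h2=6, probe 3,9,4,10 → slot 10
Table: [634, 810, ., 282, 623, ., 755, ., ., 968, 925]

2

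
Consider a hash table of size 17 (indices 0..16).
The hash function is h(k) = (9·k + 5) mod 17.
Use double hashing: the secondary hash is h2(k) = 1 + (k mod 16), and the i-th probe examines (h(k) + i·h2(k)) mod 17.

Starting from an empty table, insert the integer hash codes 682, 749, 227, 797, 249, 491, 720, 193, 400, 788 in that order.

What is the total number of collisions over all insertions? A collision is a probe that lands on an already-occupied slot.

4

Insert 682: h=6, slot 6 empty → index 6.
Insert 749: h=14, slot 14 empty → index 14.
Insert 227: h=8, slot 8 empty → index 8.
Insert 797: h=4, slot 4 empty → index 4.
Insert 249: h=2, slot 2 empty → index 2.
Insert 491: h=4, h2=12, slot 4 occupied → index 16.
Insert 720: h=8, h2=1, slot 8 occupied → index 9.
Insert 193: h=8, h2=2, slot 8 occupied → index 10.
Insert 400: h=1, slot 1 empty → index 1.
Insert 788: h=8, h2=5, slot 8 occupied → index 13.
Table: [∅, 400, 249, ∅, 797, ∅, 682, ∅, 227, 720, 193, ∅, ∅, 788, 749, ∅, 491]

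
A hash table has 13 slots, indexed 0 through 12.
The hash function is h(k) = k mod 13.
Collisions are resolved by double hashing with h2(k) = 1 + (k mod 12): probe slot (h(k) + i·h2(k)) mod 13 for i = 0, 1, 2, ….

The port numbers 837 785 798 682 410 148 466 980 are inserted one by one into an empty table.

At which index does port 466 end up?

837: h=5 -> slot 5
785: h=5, h2=6, probe 5,11 -> slot 11
798: h=5, h2=7, probe 5,12 -> slot 12
682: h=6 -> slot 6
410: h=7 -> slot 7
148: h=5, h2=5, probe 5,10 -> slot 10
466: h=11, h2=11, probe 11,9 -> slot 9
980: h=5, h2=9, probe 5,1 -> slot 1
Table: [-, 980, -, -, -, 837, 682, 410, -, 466, 148, 785, 798]

9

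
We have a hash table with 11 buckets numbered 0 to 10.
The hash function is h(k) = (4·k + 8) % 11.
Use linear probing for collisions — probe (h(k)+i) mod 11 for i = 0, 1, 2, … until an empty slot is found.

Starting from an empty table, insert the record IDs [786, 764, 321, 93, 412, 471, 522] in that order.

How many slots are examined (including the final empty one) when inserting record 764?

2

786 hashes to 6; slot 6 is free => place at 6.
764 hashes to 6; 6 taken => place at 7.
321 hashes to 5; slot 5 is free => place at 5.
93 hashes to 6; 6,7 taken => place at 8.
412 hashes to 6; 6,7,8 taken => place at 9.
471 hashes to 0; slot 0 is free => place at 0.
522 hashes to 6; 6,7,8,9 taken => place at 10.
Table: [471, -, -, -, -, 321, 786, 764, 93, 412, 522]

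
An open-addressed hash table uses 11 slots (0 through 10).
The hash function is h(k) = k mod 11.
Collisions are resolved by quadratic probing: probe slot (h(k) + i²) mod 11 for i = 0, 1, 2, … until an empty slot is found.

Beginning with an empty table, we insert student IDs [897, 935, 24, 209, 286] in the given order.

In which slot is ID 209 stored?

Insert 897: h=6, slot 6 empty => index 6.
Insert 935: h=0, slot 0 empty => index 0.
Insert 24: h=2, slot 2 empty => index 2.
Insert 209: h=0, slot 0 occupied => index 1.
Insert 286: h=0, slots 0,1 occupied => index 4.
Table: [935, 209, 24, —, 286, —, 897, —, —, —, —]

1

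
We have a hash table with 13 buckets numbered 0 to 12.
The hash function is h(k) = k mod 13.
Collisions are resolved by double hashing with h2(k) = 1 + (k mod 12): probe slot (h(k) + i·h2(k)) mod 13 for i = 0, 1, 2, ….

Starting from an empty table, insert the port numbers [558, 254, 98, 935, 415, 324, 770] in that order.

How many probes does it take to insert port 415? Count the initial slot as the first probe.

558: h=12 => slot 12
254: h=7 => slot 7
98: h=7, h2=3, probe 7,10 => slot 10
935: h=12, h2=12, probe 12,11 => slot 11
415: h=12, h2=8, probe 12,7,2 => slot 2
324: h=12, h2=1, probe 12,0 => slot 0
770: h=3 => slot 3
Table: [324, ., 415, 770, ., ., ., 254, ., ., 98, 935, 558]

3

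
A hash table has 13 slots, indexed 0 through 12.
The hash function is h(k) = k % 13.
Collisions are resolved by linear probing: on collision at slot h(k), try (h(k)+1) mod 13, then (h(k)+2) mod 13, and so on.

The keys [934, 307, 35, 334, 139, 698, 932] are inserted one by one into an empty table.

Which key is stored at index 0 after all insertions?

934: h=11 → slot 11
307: h=8 → slot 8
35: h=9 → slot 9
334: h=9, probe 9,10 → slot 10
139: h=9, probe 9,10,11,12 → slot 12
698: h=9, probe 9,10,11,12,0 → slot 0
932: h=9, probe 9,10,11,12,0,1 → slot 1
Table: [698, 932, _, _, _, _, _, _, 307, 35, 334, 934, 139]

698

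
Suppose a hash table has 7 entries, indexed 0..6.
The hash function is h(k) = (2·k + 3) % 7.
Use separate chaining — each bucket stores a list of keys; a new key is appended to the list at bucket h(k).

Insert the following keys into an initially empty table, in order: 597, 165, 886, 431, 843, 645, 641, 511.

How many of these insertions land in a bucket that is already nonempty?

3

Insert 597: h=0, bucket 0 empty → new chain.
Insert 165: h=4, bucket 4 empty → new chain.
Insert 886: h=4, bucket 4 nonempty → append to chain.
Insert 431: h=4, bucket 4 nonempty → append to chain.
Insert 843: h=2, bucket 2 empty → new chain.
Insert 645: h=5, bucket 5 empty → new chain.
Insert 641: h=4, bucket 4 nonempty → append to chain.
Insert 511: h=3, bucket 3 empty → new chain.
Final buckets:
0: 597
1: -
2: 843
3: 511
4: 165 -> 886 -> 431 -> 641
5: 645
6: -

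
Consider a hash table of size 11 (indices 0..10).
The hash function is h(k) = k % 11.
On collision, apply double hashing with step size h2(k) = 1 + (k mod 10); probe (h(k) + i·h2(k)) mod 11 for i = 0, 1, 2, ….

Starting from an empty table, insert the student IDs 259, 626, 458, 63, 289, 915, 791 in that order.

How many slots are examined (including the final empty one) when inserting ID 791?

2

Insert 259: h=6, slot 6 empty => index 6.
Insert 626: h=10, slot 10 empty => index 10.
Insert 458: h=7, slot 7 empty => index 7.
Insert 63: h=8, slot 8 empty => index 8.
Insert 289: h=3, slot 3 empty => index 3.
Insert 915: h=2, slot 2 empty => index 2.
Insert 791: h=10, h2=2, slot 10 occupied => index 1.
Table: [∅, 791, 915, 289, ∅, ∅, 259, 458, 63, ∅, 626]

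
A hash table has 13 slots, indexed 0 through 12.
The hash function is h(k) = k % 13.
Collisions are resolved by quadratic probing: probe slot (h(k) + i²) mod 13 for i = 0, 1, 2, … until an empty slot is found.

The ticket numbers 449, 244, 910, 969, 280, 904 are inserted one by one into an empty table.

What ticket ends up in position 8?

969

449 hashes to 7; slot 7 is free → place at 7.
244 hashes to 10; slot 10 is free → place at 10.
910 hashes to 0; slot 0 is free → place at 0.
969 hashes to 7; 7 taken → place at 8.
280 hashes to 7; 7,8 taken → place at 11.
904 hashes to 7; 7,8,11 taken → place at 3.
Table: [910, ., ., 904, ., ., ., 449, 969, ., 244, 280, .]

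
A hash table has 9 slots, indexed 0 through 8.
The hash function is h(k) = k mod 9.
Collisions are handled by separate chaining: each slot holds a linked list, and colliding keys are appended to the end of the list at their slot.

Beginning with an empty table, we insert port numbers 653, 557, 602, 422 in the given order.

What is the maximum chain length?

Insert 653: h=5, bucket 5 empty → new chain.
Insert 557: h=8, bucket 8 empty → new chain.
Insert 602: h=8, bucket 8 nonempty → append to chain.
Insert 422: h=8, bucket 8 nonempty → append to chain.
Final buckets:
0: .
1: .
2: .
3: .
4: .
5: 653
6: .
7: .
8: 557 -> 602 -> 422

3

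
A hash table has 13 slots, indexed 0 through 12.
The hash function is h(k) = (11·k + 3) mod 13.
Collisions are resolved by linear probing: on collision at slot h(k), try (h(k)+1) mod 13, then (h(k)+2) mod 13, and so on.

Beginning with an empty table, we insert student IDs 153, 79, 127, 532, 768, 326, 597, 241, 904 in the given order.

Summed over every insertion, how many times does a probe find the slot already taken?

153: h=9 => slot 9
79: h=1 => slot 1
127: h=9, probe 9,10 => slot 10
532: h=5 => slot 5
768: h=1, probe 1,2 => slot 2
326: h=1, probe 1,2,3 => slot 3
597: h=5, probe 5,6 => slot 6
241: h=2, probe 2,3,4 => slot 4
904: h=2, probe 2,3,4,5,6,7 => slot 7
Table: [_, 79, 768, 326, 241, 532, 597, 904, _, 153, 127, _, _]

12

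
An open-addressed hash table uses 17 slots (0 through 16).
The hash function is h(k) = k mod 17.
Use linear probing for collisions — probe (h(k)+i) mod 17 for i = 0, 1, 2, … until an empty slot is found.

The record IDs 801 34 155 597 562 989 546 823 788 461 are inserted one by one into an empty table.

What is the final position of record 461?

801 hashes to 2; slot 2 is free => place at 2.
34 hashes to 0; slot 0 is free => place at 0.
155 hashes to 2; 2 taken => place at 3.
597 hashes to 2; 2,3 taken => place at 4.
562 hashes to 1; slot 1 is free => place at 1.
989 hashes to 3; 3,4 taken => place at 5.
546 hashes to 2; 2,3,4,5 taken => place at 6.
823 hashes to 7; slot 7 is free => place at 7.
788 hashes to 6; 6,7 taken => place at 8.
461 hashes to 2; 2,3,4,5,6,7,8 taken => place at 9.
Table: [34, 562, 801, 155, 597, 989, 546, 823, 788, 461, —, —, —, —, —, —, —]

9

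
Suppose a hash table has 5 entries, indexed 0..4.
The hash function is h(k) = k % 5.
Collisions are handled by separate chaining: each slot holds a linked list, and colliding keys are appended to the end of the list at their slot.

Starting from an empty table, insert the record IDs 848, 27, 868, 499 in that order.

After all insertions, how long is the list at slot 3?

2

848 → bucket 3
27 → bucket 2
868 → bucket 3 (collision)
499 → bucket 4
Final buckets:
0: .
1: .
2: 27
3: 848 -> 868
4: 499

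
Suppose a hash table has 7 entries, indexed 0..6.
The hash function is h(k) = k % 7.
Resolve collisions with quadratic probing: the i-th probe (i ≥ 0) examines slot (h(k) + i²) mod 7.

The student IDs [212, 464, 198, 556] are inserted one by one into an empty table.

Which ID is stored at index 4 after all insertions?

556

212 hashes to 2; slot 2 is free → place at 2.
464 hashes to 2; 2 taken → place at 3.
198 hashes to 2; 2,3 taken → place at 6.
556 hashes to 3; 3 taken → place at 4.
Table: [—, —, 212, 464, 556, —, 198]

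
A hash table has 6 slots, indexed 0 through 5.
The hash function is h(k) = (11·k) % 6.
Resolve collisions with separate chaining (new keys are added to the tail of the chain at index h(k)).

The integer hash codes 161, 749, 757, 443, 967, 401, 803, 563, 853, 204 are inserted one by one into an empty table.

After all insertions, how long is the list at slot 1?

6

Insert 161: h=1, bucket 1 empty -> new chain.
Insert 749: h=1, bucket 1 nonempty -> append to chain.
Insert 757: h=5, bucket 5 empty -> new chain.
Insert 443: h=1, bucket 1 nonempty -> append to chain.
Insert 967: h=5, bucket 5 nonempty -> append to chain.
Insert 401: h=1, bucket 1 nonempty -> append to chain.
Insert 803: h=1, bucket 1 nonempty -> append to chain.
Insert 563: h=1, bucket 1 nonempty -> append to chain.
Insert 853: h=5, bucket 5 nonempty -> append to chain.
Insert 204: h=0, bucket 0 empty -> new chain.
Final buckets:
0: 204
1: 161 -> 749 -> 443 -> 401 -> 803 -> 563
2: _
3: _
4: _
5: 757 -> 967 -> 853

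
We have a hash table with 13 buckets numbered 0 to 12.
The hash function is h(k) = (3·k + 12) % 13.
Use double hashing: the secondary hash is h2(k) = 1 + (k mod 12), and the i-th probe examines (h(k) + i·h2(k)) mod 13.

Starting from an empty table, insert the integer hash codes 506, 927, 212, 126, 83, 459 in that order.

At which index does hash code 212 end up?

7

506: h=9 → slot 9
927: h=11 → slot 11
212: h=11, h2=9, probe 11,7 → slot 7
126: h=0 → slot 0
83: h=1 → slot 1
459: h=11, h2=4, probe 11,2 → slot 2
Table: [126, 83, 459, -, -, -, -, 212, -, 506, -, 927, -]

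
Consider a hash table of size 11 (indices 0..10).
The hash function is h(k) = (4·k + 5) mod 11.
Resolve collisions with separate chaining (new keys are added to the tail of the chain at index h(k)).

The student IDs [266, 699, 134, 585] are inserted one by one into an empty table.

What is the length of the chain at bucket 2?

3

266 → bucket 2
699 → bucket 7
134 → bucket 2 (collision)
585 → bucket 2 (collision)
Final buckets:
0: .
1: .
2: 266 -> 134 -> 585
3: .
4: .
5: .
6: .
7: 699
8: .
9: .
10: .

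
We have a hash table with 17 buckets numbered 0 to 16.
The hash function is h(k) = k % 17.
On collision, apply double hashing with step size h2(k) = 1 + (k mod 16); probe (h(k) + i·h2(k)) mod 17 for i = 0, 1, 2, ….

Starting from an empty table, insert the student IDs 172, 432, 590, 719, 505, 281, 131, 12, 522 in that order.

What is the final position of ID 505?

15

172: h=2 → slot 2
432: h=7 → slot 7
590: h=12 → slot 12
719: h=5 → slot 5
505: h=12, h2=10, probe 12,5,15 → slot 15
281: h=9 → slot 9
131: h=12, h2=4, probe 12,16 → slot 16
12: h=12, h2=13, probe 12,8 → slot 8
522: h=12, h2=11, probe 12,6 → slot 6
Table: [—, —, 172, —, —, 719, 522, 432, 12, 281, —, —, 590, —, —, 505, 131]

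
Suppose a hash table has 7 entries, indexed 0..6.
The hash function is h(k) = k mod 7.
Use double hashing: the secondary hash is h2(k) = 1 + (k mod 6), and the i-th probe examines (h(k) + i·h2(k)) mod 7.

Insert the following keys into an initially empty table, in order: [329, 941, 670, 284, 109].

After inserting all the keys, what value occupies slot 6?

329: h=0 → slot 0
941: h=3 → slot 3
670: h=5 → slot 5
284: h=4 → slot 4
109: h=4, h2=2, probe 4,6 → slot 6
Table: [329, ., ., 941, 284, 670, 109]

109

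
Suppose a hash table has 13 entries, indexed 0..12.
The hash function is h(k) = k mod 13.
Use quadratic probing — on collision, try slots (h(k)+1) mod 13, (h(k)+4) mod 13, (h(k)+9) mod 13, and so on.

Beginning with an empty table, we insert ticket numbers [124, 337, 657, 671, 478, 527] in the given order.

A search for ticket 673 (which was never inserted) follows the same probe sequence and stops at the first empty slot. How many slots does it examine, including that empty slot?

3

124: h=7 -> slot 7
337: h=12 -> slot 12
657: h=7, probe 7,8 -> slot 8
671: h=8, probe 8,9 -> slot 9
478: h=10 -> slot 10
527: h=7, probe 7,8,11 -> slot 11
Table: [∅, ∅, ∅, ∅, ∅, ∅, ∅, 124, 657, 671, 478, 527, 337]
Lookup 673: h=10, probe 10,11,1 → slot 1 empty, not found.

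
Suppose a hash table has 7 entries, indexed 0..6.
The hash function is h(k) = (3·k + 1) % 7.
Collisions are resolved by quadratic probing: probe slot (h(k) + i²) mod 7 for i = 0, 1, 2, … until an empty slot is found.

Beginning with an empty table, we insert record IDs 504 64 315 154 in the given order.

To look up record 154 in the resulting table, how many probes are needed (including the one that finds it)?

3

504: h=1 → slot 1
64: h=4 → slot 4
315: h=1, probe 1,2 → slot 2
154: h=1, probe 1,2,5 → slot 5
Table: [—, 504, 315, —, 64, 154, —]
Lookup 154: h=1, probe 1,2,5 → found at 5.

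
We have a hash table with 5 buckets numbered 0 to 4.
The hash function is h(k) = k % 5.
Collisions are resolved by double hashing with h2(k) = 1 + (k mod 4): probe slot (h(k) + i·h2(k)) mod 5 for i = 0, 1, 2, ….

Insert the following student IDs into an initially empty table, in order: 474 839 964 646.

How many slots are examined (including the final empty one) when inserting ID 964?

474: h=4 -> slot 4
839: h=4, h2=4, probe 4,3 -> slot 3
964: h=4, h2=1, probe 4,0 -> slot 0
646: h=1 -> slot 1
Table: [964, 646, -, 839, 474]

2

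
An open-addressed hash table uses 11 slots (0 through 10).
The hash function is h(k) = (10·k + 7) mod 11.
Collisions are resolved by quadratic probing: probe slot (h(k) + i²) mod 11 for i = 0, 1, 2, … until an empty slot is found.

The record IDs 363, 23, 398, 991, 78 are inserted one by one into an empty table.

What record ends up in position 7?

363 hashes to 7; slot 7 is free → place at 7.
23 hashes to 6; slot 6 is free → place at 6.
398 hashes to 5; slot 5 is free → place at 5.
991 hashes to 6; 6,7 taken → place at 10.
78 hashes to 6; 6,7,10 taken → place at 4.
Table: [., ., ., ., 78, 398, 23, 363, ., ., 991]

363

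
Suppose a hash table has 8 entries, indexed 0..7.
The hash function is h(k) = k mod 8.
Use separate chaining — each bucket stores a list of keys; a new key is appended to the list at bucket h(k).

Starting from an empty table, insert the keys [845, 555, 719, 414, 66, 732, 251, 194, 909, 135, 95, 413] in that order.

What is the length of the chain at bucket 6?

Insert 845: h=5, bucket 5 empty -> new chain.
Insert 555: h=3, bucket 3 empty -> new chain.
Insert 719: h=7, bucket 7 empty -> new chain.
Insert 414: h=6, bucket 6 empty -> new chain.
Insert 66: h=2, bucket 2 empty -> new chain.
Insert 732: h=4, bucket 4 empty -> new chain.
Insert 251: h=3, bucket 3 nonempty -> append to chain.
Insert 194: h=2, bucket 2 nonempty -> append to chain.
Insert 909: h=5, bucket 5 nonempty -> append to chain.
Insert 135: h=7, bucket 7 nonempty -> append to chain.
Insert 95: h=7, bucket 7 nonempty -> append to chain.
Insert 413: h=5, bucket 5 nonempty -> append to chain.
Final buckets:
0: _
1: _
2: 66 -> 194
3: 555 -> 251
4: 732
5: 845 -> 909 -> 413
6: 414
7: 719 -> 135 -> 95

1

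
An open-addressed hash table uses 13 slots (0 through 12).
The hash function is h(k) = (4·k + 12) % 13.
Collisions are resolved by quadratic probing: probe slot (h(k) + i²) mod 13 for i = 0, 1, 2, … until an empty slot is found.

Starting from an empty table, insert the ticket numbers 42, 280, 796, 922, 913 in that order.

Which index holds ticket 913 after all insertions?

Insert 42: h=11, slot 11 empty => index 11.
Insert 280: h=1, slot 1 empty => index 1.
Insert 796: h=11, slot 11 occupied => index 12.
Insert 922: h=8, slot 8 empty => index 8.
Insert 913: h=11, slots 11,12 occupied => index 2.
Table: [., 280, 913, ., ., ., ., ., 922, ., ., 42, 796]

2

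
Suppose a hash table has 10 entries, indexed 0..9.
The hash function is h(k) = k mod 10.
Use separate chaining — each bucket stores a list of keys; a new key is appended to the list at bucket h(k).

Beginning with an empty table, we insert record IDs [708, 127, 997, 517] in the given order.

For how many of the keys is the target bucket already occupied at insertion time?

Insert 708: h=8, bucket 8 empty → new chain.
Insert 127: h=7, bucket 7 empty → new chain.
Insert 997: h=7, bucket 7 nonempty → append to chain.
Insert 517: h=7, bucket 7 nonempty → append to chain.
Final buckets:
0: _
1: _
2: _
3: _
4: _
5: _
6: _
7: 127 -> 997 -> 517
8: 708
9: _

2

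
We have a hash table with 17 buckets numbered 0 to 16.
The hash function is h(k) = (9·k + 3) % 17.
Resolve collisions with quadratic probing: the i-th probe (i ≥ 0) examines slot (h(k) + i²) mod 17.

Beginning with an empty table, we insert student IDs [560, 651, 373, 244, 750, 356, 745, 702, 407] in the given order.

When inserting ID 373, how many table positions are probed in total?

2

560: h=11 => slot 11
651: h=14 => slot 14
373: h=11, probe 11,12 => slot 12
244: h=6 => slot 6
750: h=4 => slot 4
356: h=11, probe 11,12,15 => slot 15
745: h=10 => slot 10
702: h=14, probe 14,15,1 => slot 1
407: h=11, probe 11,12,15,3 => slot 3
Table: [—, 702, —, 407, 750, —, 244, —, —, —, 745, 560, 373, —, 651, 356, —]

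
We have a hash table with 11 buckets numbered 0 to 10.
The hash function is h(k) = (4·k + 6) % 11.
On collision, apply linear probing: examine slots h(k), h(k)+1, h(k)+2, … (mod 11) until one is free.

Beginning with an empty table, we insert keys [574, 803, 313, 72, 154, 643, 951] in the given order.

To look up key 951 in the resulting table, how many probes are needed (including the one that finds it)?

6

574 hashes to 3; slot 3 is free → place at 3.
803 hashes to 6; slot 6 is free → place at 6.
313 hashes to 4; slot 4 is free → place at 4.
72 hashes to 8; slot 8 is free → place at 8.
154 hashes to 6; 6 taken → place at 7.
643 hashes to 4; 4 taken → place at 5.
951 hashes to 4; 4,5,6,7,8 taken → place at 9.
Table: [∅, ∅, ∅, 574, 313, 643, 803, 154, 72, 951, ∅]
Lookup 951: h=4, probe 4,5,6,7,8,9 → found at 9.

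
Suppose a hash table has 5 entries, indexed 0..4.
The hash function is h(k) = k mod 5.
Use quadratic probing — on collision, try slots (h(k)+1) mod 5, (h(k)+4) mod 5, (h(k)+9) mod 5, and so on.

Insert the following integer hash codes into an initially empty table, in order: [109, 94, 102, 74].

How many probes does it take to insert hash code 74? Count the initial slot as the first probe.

3

109 hashes to 4; slot 4 is free → place at 4.
94 hashes to 4; 4 taken → place at 0.
102 hashes to 2; slot 2 is free → place at 2.
74 hashes to 4; 4,0 taken → place at 3.
Table: [94, -, 102, 74, 109]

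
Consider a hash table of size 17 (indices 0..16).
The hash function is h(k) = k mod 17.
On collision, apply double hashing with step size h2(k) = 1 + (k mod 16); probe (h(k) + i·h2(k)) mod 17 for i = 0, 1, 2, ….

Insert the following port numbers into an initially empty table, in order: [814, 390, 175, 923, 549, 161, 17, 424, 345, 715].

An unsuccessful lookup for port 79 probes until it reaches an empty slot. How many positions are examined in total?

2

814 hashes to 15; slot 15 is free => place at 15.
390 hashes to 16; slot 16 is free => place at 16.
175 hashes to 5; slot 5 is free => place at 5.
923 hashes to 5, h2=12; 5 taken => place at 0.
549 hashes to 5, h2=6; 5 taken => place at 11.
161 hashes to 8; slot 8 is free => place at 8.
17 hashes to 0, h2=2; 0 taken => place at 2.
424 hashes to 16, h2=9; 16,8,0 taken => place at 9.
345 hashes to 5, h2=10; 5,15,8 taken => place at 1.
715 hashes to 1, h2=12; 1 taken => place at 13.
Table: [923, 345, 17, ., ., 175, ., ., 161, 424, ., 549, ., 715, ., 814, 390]
Lookup 79: h=11, h2=16, probe 11,10 → slot 10 empty, not found.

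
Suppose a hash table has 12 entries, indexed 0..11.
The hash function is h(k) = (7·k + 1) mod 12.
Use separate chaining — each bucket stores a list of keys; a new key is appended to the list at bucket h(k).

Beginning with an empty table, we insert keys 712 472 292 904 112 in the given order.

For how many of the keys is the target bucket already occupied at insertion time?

712 -> bucket 5
472 -> bucket 5 (collision)
292 -> bucket 5 (collision)
904 -> bucket 5 (collision)
112 -> bucket 5 (collision)
Final buckets:
0: —
1: —
2: —
3: —
4: —
5: 712 -> 472 -> 292 -> 904 -> 112
6: —
7: —
8: —
9: —
10: —
11: —

4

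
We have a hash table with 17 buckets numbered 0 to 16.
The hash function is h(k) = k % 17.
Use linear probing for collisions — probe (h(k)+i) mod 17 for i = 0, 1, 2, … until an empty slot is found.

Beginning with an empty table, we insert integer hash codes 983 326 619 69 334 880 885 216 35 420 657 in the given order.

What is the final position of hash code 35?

4

Insert 983: h=14, slot 14 empty => index 14.
Insert 326: h=3, slot 3 empty => index 3.
Insert 619: h=7, slot 7 empty => index 7.
Insert 69: h=1, slot 1 empty => index 1.
Insert 334: h=11, slot 11 empty => index 11.
Insert 880: h=13, slot 13 empty => index 13.
Insert 885: h=1, slot 1 occupied => index 2.
Insert 216: h=12, slot 12 empty => index 12.
Insert 35: h=1, slots 1,2,3 occupied => index 4.
Insert 420: h=12, slots 12,13,14 occupied => index 15.
Insert 657: h=11, slots 11,12,13,14,15 occupied => index 16.
Table: [∅, 69, 885, 326, 35, ∅, ∅, 619, ∅, ∅, ∅, 334, 216, 880, 983, 420, 657]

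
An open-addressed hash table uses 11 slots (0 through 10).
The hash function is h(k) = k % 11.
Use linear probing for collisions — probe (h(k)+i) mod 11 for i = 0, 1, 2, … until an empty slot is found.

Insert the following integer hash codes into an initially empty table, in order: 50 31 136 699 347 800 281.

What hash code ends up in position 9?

31

50: h=6 -> slot 6
31: h=9 -> slot 9
136: h=4 -> slot 4
699: h=6, probe 6,7 -> slot 7
347: h=6, probe 6,7,8 -> slot 8
800: h=8, probe 8,9,10 -> slot 10
281: h=6, probe 6,7,8,9,10,0 -> slot 0
Table: [281, ., ., ., 136, ., 50, 699, 347, 31, 800]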